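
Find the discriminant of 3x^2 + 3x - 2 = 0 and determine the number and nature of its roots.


For ax^2 + bx + c = 0, discriminant D = b^2 - 4ac
Here a = 3, b = 3, c = -2
D = (3)^2 - 4(3)(-2) = 9 + 24 = 33

D = 33 > 0 but not a perfect square
The equation has 2 distinct real irrational roots.

Discriminant = 33, 2 distinct real irrational roots


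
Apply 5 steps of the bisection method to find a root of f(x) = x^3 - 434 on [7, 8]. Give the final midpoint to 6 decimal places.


f(x) = x^3 - 434
f(7) = -91 < 0
f(8) = 78 > 0

Step 1: midpoint = (7.000000 + 8.000000)/2 = 7.500000
  f(7.500000) = -12.125000
  f(mid) < 0, so root is in [7.500000, 8.000000]

Step 2: midpoint = (7.500000 + 8.000000)/2 = 7.750000
  f(7.750000) = 31.484375
  f(mid) > 0, so root is in [7.500000, 7.750000]

Step 3: midpoint = (7.500000 + 7.750000)/2 = 7.625000
  f(7.625000) = 9.322266
  f(mid) > 0, so root is in [7.500000, 7.625000]

Step 4: midpoint = (7.500000 + 7.625000)/2 = 7.562500
  f(7.562500) = -1.489990
  f(mid) < 0, so root is in [7.562500, 7.625000]

Step 5: midpoint = (7.562500 + 7.625000)/2 = 7.593750
  f(7.593750) = 3.893890
  f(mid) > 0, so root is in [7.562500, 7.593750]

midpoint = 7.593750


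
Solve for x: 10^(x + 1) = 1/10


Express both sides with the same base.
1/10 = 10^(-1)
Since the bases match, equate exponents: x + 1 = -1
So x = -1 - (1) = -2

x = -2


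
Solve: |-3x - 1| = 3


An absolute value equation |expr| = 3 gives two cases:
Case 1: -3x - 1 = 3
  -3x = 4, so x = -4/3
Case 2: -3x - 1 = -3
  -3x = -2, so x = 2/3

x = -4/3, x = 2/3


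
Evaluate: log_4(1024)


We need the exponent such that 4^? = 1024
4^5 = 1024
Therefore log_4(1024) = 5

5


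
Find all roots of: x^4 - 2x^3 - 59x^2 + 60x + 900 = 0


Let p(x) = x^4 - 2x^3 - 59x^2 + 60x + 900. By the rational root theorem (leading coefficient 1), any rational root is an integer divisor of 900: try ±1, ±2, ... in turn.
Test x = 1: value = 900 ≠ 0.
Test x = -1: value = 784 ≠ 0.
Test x = 2: value = 784 ≠ 0.
Test x = -2: value = 576 ≠ 0.
Test x = 3: value = 576 ≠ 0.
Test x = -3: value = 324 ≠ 0.
Test x = 4: value = 324 ≠ 0.
Test x = -4: value = 100 ≠ 0.
Test x = 5: value = 100 ≠ 0.
Test x = -5: value = 0 ✓, so (x + 5) is a factor.
Synthetic division by (x + 5): bring down 1; 1(-5) - 2 = -7; (-7)(-5) - 59 = -24; (-24)(-5) + 60 = 180; 180(-5) + 900 = 0 → quotient x^3 - 7x^2 - 24x + 180, remainder 0.
Continue with the quotient x^3 - 7x^2 - 24x + 180 (candidates must divide 180; re-test x = -5 first in case it repeats).
Test x = -5: value = 0 ✓, so (x + 5) is a factor.
Synthetic division by (x + 5): bring down 1; 1(-5) - 7 = -12; (-12)(-5) - 24 = 36; 36(-5) + 180 = 0 → quotient x^2 - 12x + 36, remainder 0.
Solve the quadratic x^2 - 12x + 36 = 0: discriminant = (-12)^2 - 4(1)(36) = 144 - 144 = 0.
Discriminant = 0, so a double root: x = 12/2 = 6.
Collecting all roots found:

x = -5 (multiplicity 2), x = 6 (multiplicity 2)


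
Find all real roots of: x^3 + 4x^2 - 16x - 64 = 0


Let p(x) = x^3 + 4x^2 - 16x - 64. By the rational root theorem (leading coefficient 1), any rational root is an integer divisor of 64: try ±1, ±2, ... in turn.
Test x = 1: value = -75 ≠ 0.
Test x = -1: value = -45 ≠ 0.
Test x = 2: value = -72 ≠ 0.
Test x = -2: value = -24 ≠ 0.
Test x = 4: value = 0 ✓, so (x - 4) is a factor.
Synthetic division by (x - 4): bring down 1; 1(4) + 4 = 8; 8(4) - 16 = 16; 16(4) - 64 = 0 → quotient x^2 + 8x + 16, remainder 0.
Solve the quadratic x^2 + 8x + 16 = 0: discriminant = 8^2 - 4(1)(16) = 64 - 64 = 0.
Discriminant = 0, so a double root: x = -8/2 = -4.

x = -4 (multiplicity 2), x = 4


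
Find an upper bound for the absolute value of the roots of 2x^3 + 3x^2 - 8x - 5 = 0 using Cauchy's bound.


Cauchy's bound: all roots r satisfy |r| <= 1 + max(|a_i/a_n|) for i = 0,...,n-1
where a_n is the leading coefficient.

Coefficients: [2, 3, -8, -5]
Leading coefficient a_n = 2
Ratios |a_i/a_n|: 3/2, 4, 5/2
Maximum ratio: 4
Cauchy's bound: |r| <= 1 + 4 = 5

Upper bound = 5


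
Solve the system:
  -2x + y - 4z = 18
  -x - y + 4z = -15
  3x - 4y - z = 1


Using Cramer's rule. Expand each determinant along the first row.
D  = (-2)*[(-1)*(-1) - 4*(-4)] - 1*[(-1)*(-1) - 4*3] + (-4)*[(-1)*(-4) - (-1)*3]
  = (-2)*(17) - 1*(-11) + (-4)*(7) = -51
Dx = 18*[(-1)*(-1) - 4*(-4)] - 1*[(-15)*(-1) - 4*1] + (-4)*[(-15)*(-4) - (-1)*1]
  = 18*(17) - 1*(11) + (-4)*(61) = 51
Dy = (-2)*[(-15)*(-1) - 4*1] - 18*[(-1)*(-1) - 4*3] + (-4)*[(-1)*1 - (-15)*3]
  = (-2)*(11) - 18*(-11) + (-4)*(44) = 0
Dz = (-2)*[(-1)*1 - (-15)*(-4)] - 1*[(-1)*1 - (-15)*3] + 18*[(-1)*(-4) - (-1)*3]
  = (-2)*(-61) - 1*(44) + 18*(7) = 204
x = Dx/D = 51/-51 = -1, y = Dy/D = 0/-51 = 0, z = Dz/D = 204/-51 = -4
Check eq1: (-2)(-1) + (1)(0) + (-4)(-4) = 18 = 18 ✓
Check eq2: (-1)(-1) + (-1)(0) + (4)(-4) = -15 = -15 ✓
Check eq3: (3)(-1) + (-4)(0) + (-1)(-4) = 1 = 1 ✓

x = -1, y = 0, z = -4


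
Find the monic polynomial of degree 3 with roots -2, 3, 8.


A monic polynomial with roots -2, 3, 8 is:
p(x) = (x + 2)(x - 3)(x - 8)
After multiplying by (x + 2): x + 2
After multiplying by (x - 3): x^2 - x - 6
After multiplying by (x - 8): x^3 - 9x^2 + 2x + 48

x^3 - 9x^2 + 2x + 48


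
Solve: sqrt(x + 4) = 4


Square both sides: x + 4 = 4^2 = 16
x = 16 - 4 = 12
x = 12
Check: sqrt(1*12 + 4) = sqrt(16) = 4 ✓

x = 12


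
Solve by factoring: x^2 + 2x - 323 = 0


We need two numbers that multiply to -323 and add to 2.
Those numbers are -17 and 19 (since (-17) * 19 = -323 and (-17) + 19 = 2).
So x^2 + 2x - 323 = (x - 17)(x + 19) = 0
Setting each factor to zero: x = 17 or x = -19

x = -19, x = 17


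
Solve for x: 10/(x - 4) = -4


Multiply both sides by (x - 4): 10 = -4(x - 4)
Distribute: 10 = -4x + 16
-4x = 10 - 16 = -6
x = 3/2

x = 3/2


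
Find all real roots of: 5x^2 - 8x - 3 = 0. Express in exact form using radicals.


Using the quadratic formula: x = (-b ± sqrt(b^2 - 4ac)) / (2a)
Here a = 5, b = -8, c = -3
Discriminant = b^2 - 4ac = (-8)^2 - 4(5)(-3) = 64 + 60 = 124
Since discriminant = 124 > 0, there are two real roots.
x = (8 ± 2*sqrt(31)) / 10
Simplifying: x = (4 ± sqrt(31)) / 5
Numerically: x ≈ 1.9136 or x ≈ -0.3136

x = (4 + sqrt(31)) / 5 or x = (4 - sqrt(31)) / 5


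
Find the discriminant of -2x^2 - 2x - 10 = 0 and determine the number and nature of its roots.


For ax^2 + bx + c = 0, discriminant D = b^2 - 4ac
Here a = -2, b = -2, c = -10
D = (-2)^2 - 4(-2)(-10) = 4 - 80 = -76

D = -76 < 0
The equation has no real roots (2 complex conjugate roots).

Discriminant = -76, no real roots (2 complex conjugate roots)


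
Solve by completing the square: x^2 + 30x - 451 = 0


Start: x^2 + 30x - 451 = 0
Move constant: x^2 + 30x = 451
Half of 30 is 15, squared is 225
Add 225 to both sides: x^2 + 30x + 225 = 676
(x + 15)^2 = 676
x + 15 = ±26
x = -15 + 26 = 11 or x = -15 - 26 = -41

x = -41, x = 11


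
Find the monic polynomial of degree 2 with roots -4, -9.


A monic polynomial with roots -4, -9 is:
p(x) = (x + 4)(x + 9)
After multiplying by (x + 4): x + 4
After multiplying by (x + 9): x^2 + 13x + 36

x^2 + 13x + 36


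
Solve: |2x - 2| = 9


An absolute value equation |expr| = 9 gives two cases:
Case 1: 2x - 2 = 9
  2x = 11, so x = 11/2
Case 2: 2x - 2 = -9
  2x = -7, so x = -7/2

x = -7/2, x = 11/2


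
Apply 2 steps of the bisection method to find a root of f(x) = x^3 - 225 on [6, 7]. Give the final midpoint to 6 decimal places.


f(x) = x^3 - 225
f(6) = -9 < 0
f(7) = 118 > 0

Step 1: midpoint = (6.000000 + 7.000000)/2 = 6.500000
  f(6.500000) = 49.625000
  f(mid) > 0, so root is in [6.000000, 6.500000]

Step 2: midpoint = (6.000000 + 6.500000)/2 = 6.250000
  f(6.250000) = 19.140625
  f(mid) > 0, so root is in [6.000000, 6.250000]

midpoint = 6.250000


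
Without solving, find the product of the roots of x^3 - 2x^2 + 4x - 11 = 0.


By Vieta's formulas for x^3 + bx^2 + cx + d = 0:
  r1 + r2 + r3 = -b/a = 2
  r1*r2 + r1*r3 + r2*r3 = c/a = 4
  r1*r2*r3 = -d/a = 11


Product = 11


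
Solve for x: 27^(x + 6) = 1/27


Express both sides with the same base.
1/27 = 27^(-1)
Since the bases match, equate exponents: x + 6 = -1
So x = -1 - (6) = -7

x = -7


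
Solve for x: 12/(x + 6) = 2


Multiply both sides by (x + 6): 12 = 2(x + 6)
Distribute: 12 = 2x + 12
2x = 12 - 12 = 0
x = 0

x = 0


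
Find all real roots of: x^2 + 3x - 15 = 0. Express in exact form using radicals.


Using the quadratic formula: x = (-b ± sqrt(b^2 - 4ac)) / (2a)
Here a = 1, b = 3, c = -15
Discriminant = b^2 - 4ac = 3^2 - 4(1)(-15) = 9 + 60 = 69
Since discriminant = 69 > 0, there are two real roots.
x = (-3 ± sqrt(69)) / 2
Numerically: x ≈ 2.6533 or x ≈ -5.6533

x = (-3 + sqrt(69)) / 2 or x = (-3 - sqrt(69)) / 2


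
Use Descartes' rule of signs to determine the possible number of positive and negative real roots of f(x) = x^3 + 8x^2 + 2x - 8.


Descartes' rule of signs:

For positive roots, count sign changes in f(x) = x^3 + 8x^2 + 2x - 8:
Signs of coefficients: +, +, +, -
Number of sign changes: 1
Possible positive real roots: 1

For negative roots, examine f(-x) = -x^3 + 8x^2 - 2x - 8:
Signs of coefficients: -, +, -, -
Number of sign changes: 2
Possible negative real roots: 2, 0

Positive roots: 1; Negative roots: 2 or 0


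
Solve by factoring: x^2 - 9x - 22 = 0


We need two numbers that multiply to -22 and add to -9.
Those numbers are -11 and 2 (since (-11) * 2 = -22 and (-11) + 2 = -9).
So x^2 - 9x - 22 = (x - 11)(x + 2) = 0
Setting each factor to zero: x = 11 or x = -2

x = -2, x = 11


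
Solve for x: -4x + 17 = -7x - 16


Starting with: -4x + 17 = -7x - 16
Move all x terms to left: (-4 + 7)x = -16 - 17
Simplify: 3x = -33
Divide both sides by 3: x = -11

x = -11


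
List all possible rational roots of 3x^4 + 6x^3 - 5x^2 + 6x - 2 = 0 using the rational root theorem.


Rational root theorem: possible roots are ±p/q where:
  p divides the constant term (-2): p ∈ {1, 2}
  q divides the leading coefficient (3): q ∈ {1, 3}

All possible rational roots: -2, -1, -2/3, -1/3, 1/3, 2/3, 1, 2

-2, -1, -2/3, -1/3, 1/3, 2/3, 1, 2


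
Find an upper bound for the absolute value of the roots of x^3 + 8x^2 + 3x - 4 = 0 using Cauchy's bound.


Cauchy's bound: all roots r satisfy |r| <= 1 + max(|a_i/a_n|) for i = 0,...,n-1
where a_n is the leading coefficient.

Coefficients: [1, 8, 3, -4]
Leading coefficient a_n = 1
Ratios |a_i/a_n|: 8, 3, 4
Maximum ratio: 8
Cauchy's bound: |r| <= 1 + 8 = 9

Upper bound = 9


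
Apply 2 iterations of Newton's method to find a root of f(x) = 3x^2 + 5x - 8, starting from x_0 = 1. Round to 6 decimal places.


Newton's method: x_(n+1) = x_n - f(x_n)/f'(x_n)
f(x) = 3x^2 + 5x - 8
f'(x) = 6x + 5

Iteration 1:
  f(1.000000) = 0.000000
  f'(1.000000) = 11.000000
  x_1 = 1.000000 - (0.000000)/(11.000000) = 1.000000

Iteration 2:
  f(1.000000) = 0.000000
  f'(1.000000) = 11.000000
  x_2 = 1.000000 - (0.000000)/(11.000000) = 1.000000

x_2 = 1.000000


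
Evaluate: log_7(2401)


We need the exponent such that 7^? = 2401
7^4 = 2401
Therefore log_7(2401) = 4

4


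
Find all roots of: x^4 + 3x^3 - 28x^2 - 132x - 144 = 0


Let p(x) = x^4 + 3x^3 - 28x^2 - 132x - 144. By the rational root theorem (leading coefficient 1), any rational root is an integer divisor of 144: try ±1, ±2, ... in turn.
Test x = 1: value = -300 ≠ 0.
Test x = -1: value = -42 ≠ 0.
Test x = 2: value = -480 ≠ 0.
Test x = -2: value = 0 ✓, so (x + 2) is a factor.
Synthetic division by (x + 2): bring down 1; 1(-2) + 3 = 1; 1(-2) - 28 = -30; (-30)(-2) - 132 = -72; (-72)(-2) - 144 = 0 → quotient x^3 + x^2 - 30x - 72, remainder 0.
Continue with the quotient x^3 + x^2 - 30x - 72 (candidates must divide 72; re-test x = -2 first in case it repeats).
Test x = -2: value = -16 ≠ 0.
Test x = 3: value = -126 ≠ 0.
Test x = -3: value = 0 ✓, so (x + 3) is a factor.
Synthetic division by (x + 3): bring down 1; 1(-3) + 1 = -2; (-2)(-3) - 30 = -24; (-24)(-3) - 72 = 0 → quotient x^2 - 2x - 24, remainder 0.
Solve the quadratic x^2 - 2x - 24 = 0: discriminant = (-2)^2 - 4(1)(-24) = 4 + 96 = 100.
sqrt(100) = 10, so x = (2 ± 10)/2: x = 6 or x = -4.
Collecting all roots found:

x = -4, x = -3, x = -2, x = 6


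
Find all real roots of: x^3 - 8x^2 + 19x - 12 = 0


Let p(x) = x^3 - 8x^2 + 19x - 12. By the rational root theorem (leading coefficient 1), any rational root is an integer divisor of 12: try ±1, ±2, ... in turn.
Test x = 1: value = 0 ✓, so (x - 1) is a factor.
Synthetic division by (x - 1): bring down 1; 1(1) - 8 = -7; (-7)(1) + 19 = 12; 12(1) - 12 = 0 → quotient x^2 - 7x + 12, remainder 0.
Solve the quadratic x^2 - 7x + 12 = 0: discriminant = (-7)^2 - 4(1)(12) = 49 - 48 = 1.
sqrt(1) = 1, so x = (7 ± 1)/2: x = 4 or x = 3.

x = 1, x = 3, x = 4


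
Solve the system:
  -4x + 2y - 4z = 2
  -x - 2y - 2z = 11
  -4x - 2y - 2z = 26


Using Cramer's rule. Expand each determinant along the first row.
D  = (-4)*[(-2)*(-2) - (-2)*(-2)] - 2*[(-1)*(-2) - (-2)*(-4)] + (-4)*[(-1)*(-2) - (-2)*(-4)]
  = (-4)*(0) - 2*(-6) + (-4)*(-6) = 36
Dx = 2*[(-2)*(-2) - (-2)*(-2)] - 2*[11*(-2) - (-2)*26] + (-4)*[11*(-2) - (-2)*26]
  = 2*(0) - 2*(30) + (-4)*(30) = -180
Dy = (-4)*[11*(-2) - (-2)*26] - 2*[(-1)*(-2) - (-2)*(-4)] + (-4)*[(-1)*26 - 11*(-4)]
  = (-4)*(30) - 2*(-6) + (-4)*(18) = -180
Dz = (-4)*[(-2)*26 - 11*(-2)] - 2*[(-1)*26 - 11*(-4)] + 2*[(-1)*(-2) - (-2)*(-4)]
  = (-4)*(-30) - 2*(18) + 2*(-6) = 72
x = Dx/D = -180/36 = -5, y = Dy/D = -180/36 = -5, z = Dz/D = 72/36 = 2
Check eq1: (-4)(-5) + (2)(-5) + (-4)(2) = 2 = 2 ✓
Check eq2: (-1)(-5) + (-2)(-5) + (-2)(2) = 11 = 11 ✓
Check eq3: (-4)(-5) + (-2)(-5) + (-2)(2) = 26 = 26 ✓

x = -5, y = -5, z = 2


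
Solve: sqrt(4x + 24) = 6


Square both sides: 4x + 24 = 6^2 = 36
4x = 36 - 24 = 12
x = 3
Check: sqrt(4*3 + 24) = sqrt(36) = 6 ✓

x = 3


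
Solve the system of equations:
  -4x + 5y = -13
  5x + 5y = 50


Using Cramer's rule:
Determinant D = (-4)(5) - (5)(5) = -20 - 25 = -45
Dx = (-13)(5) - (50)(5) = -65 - 250 = -315
Dy = (-4)(50) - (5)(-13) = -200 + 65 = -135
x = Dx/D = -315/-45 = 7
y = Dy/D = -135/-45 = 3

x = 7, y = 3


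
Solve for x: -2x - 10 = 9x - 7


Starting with: -2x - 10 = 9x - 7
Move all x terms to left: (-2 - 9)x = -7 + 10
Simplify: -11x = 3
Divide both sides by -11: x = -3/11

x = -3/11


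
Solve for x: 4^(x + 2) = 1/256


Express both sides with the same base.
1/256 = 4^(-4)
Since the bases match, equate exponents: x + 2 = -4
So x = -4 - (2) = -6

x = -6


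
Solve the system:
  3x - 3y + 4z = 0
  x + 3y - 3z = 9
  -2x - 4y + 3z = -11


Using Cramer's rule. Expand each determinant along the first row.
D  = 3*[3*3 - (-3)*(-4)] - (-3)*[1*3 - (-3)*(-2)] + 4*[1*(-4) - 3*(-2)]
  = 3*(-3) - (-3)*(-3) + 4*(2) = -10
Dx = 0*[3*3 - (-3)*(-4)] - (-3)*[9*3 - (-3)*(-11)] + 4*[9*(-4) - 3*(-11)]
  = 0*(-3) - (-3)*(-6) + 4*(-3) = -30
Dy = 3*[9*3 - (-3)*(-11)] - 0*[1*3 - (-3)*(-2)] + 4*[1*(-11) - 9*(-2)]
  = 3*(-6) - 0*(-3) + 4*(7) = 10
Dz = 3*[3*(-11) - 9*(-4)] - (-3)*[1*(-11) - 9*(-2)] + 0*[1*(-4) - 3*(-2)]
  = 3*(3) - (-3)*(7) + 0*(2) = 30
x = Dx/D = -30/-10 = 3, y = Dy/D = 10/-10 = -1, z = Dz/D = 30/-10 = -3
Check eq1: (3)(3) + (-3)(-1) + (4)(-3) = 0 = 0 ✓
Check eq2: (1)(3) + (3)(-1) + (-3)(-3) = 9 = 9 ✓
Check eq3: (-2)(3) + (-4)(-1) + (3)(-3) = -11 = -11 ✓

x = 3, y = -1, z = -3


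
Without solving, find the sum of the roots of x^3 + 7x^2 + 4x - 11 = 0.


By Vieta's formulas for x^3 + bx^2 + cx + d = 0:
  r1 + r2 + r3 = -b/a = -7
  r1*r2 + r1*r3 + r2*r3 = c/a = 4
  r1*r2*r3 = -d/a = 11


Sum = -7


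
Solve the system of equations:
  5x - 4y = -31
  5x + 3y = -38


Using Cramer's rule:
Determinant D = (5)(3) - (5)(-4) = 15 + 20 = 35
Dx = (-31)(3) - (-38)(-4) = -93 - 152 = -245
Dy = (5)(-38) - (5)(-31) = -190 + 155 = -35
x = Dx/D = -245/35 = -7
y = Dy/D = -35/35 = -1

x = -7, y = -1


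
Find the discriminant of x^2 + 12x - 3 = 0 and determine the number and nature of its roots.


For ax^2 + bx + c = 0, discriminant D = b^2 - 4ac
Here a = 1, b = 12, c = -3
D = (12)^2 - 4(1)(-3) = 144 + 12 = 156

D = 156 > 0 but not a perfect square
The equation has 2 distinct real irrational roots.

Discriminant = 156, 2 distinct real irrational roots


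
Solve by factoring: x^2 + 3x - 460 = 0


We need two numbers that multiply to -460 and add to 3.
Those numbers are 23 and -20 (since 23 * (-20) = -460 and 23 + (-20) = 3).
So x^2 + 3x - 460 = (x + 23)(x - 20) = 0
Setting each factor to zero: x = -23 or x = 20

x = -23, x = 20


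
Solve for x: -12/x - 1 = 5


Subtract -1 from both sides: -12/x = 6
Multiply both sides by x: -12 = 6 * x
Divide by 6: x = -2

x = -2


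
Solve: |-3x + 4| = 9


An absolute value equation |expr| = 9 gives two cases:
Case 1: -3x + 4 = 9
  -3x = 5, so x = -5/3
Case 2: -3x + 4 = -9
  -3x = -13, so x = 13/3

x = -5/3, x = 13/3


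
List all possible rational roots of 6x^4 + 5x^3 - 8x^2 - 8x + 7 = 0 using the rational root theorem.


Rational root theorem: possible roots are ±p/q where:
  p divides the constant term (7): p ∈ {1, 7}
  q divides the leading coefficient (6): q ∈ {1, 2, 3, 6}

All possible rational roots: -7, -7/2, -7/3, -7/6, -1, -1/2, -1/3, -1/6, 1/6, 1/3, 1/2, 1, 7/6, 7/3, 7/2, 7

-7, -7/2, -7/3, -7/6, -1, -1/2, -1/3, -1/6, 1/6, 1/3, 1/2, 1, 7/6, 7/3, 7/2, 7


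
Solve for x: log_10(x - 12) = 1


Convert to exponential form: x - 12 = 10^1 = 10
x = 10 + 12 = 22
Check: log_10(22 - 12) = log_10(10) = log_10(10) = 1 ✓

x = 22


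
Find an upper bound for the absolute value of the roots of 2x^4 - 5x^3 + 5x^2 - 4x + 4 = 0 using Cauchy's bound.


Cauchy's bound: all roots r satisfy |r| <= 1 + max(|a_i/a_n|) for i = 0,...,n-1
where a_n is the leading coefficient.

Coefficients: [2, -5, 5, -4, 4]
Leading coefficient a_n = 2
Ratios |a_i/a_n|: 5/2, 5/2, 2, 2
Maximum ratio: 5/2
Cauchy's bound: |r| <= 1 + 5/2 = 7/2

Upper bound = 7/2


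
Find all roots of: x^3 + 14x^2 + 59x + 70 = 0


Let p(x) = x^3 + 14x^2 + 59x + 70. By the rational root theorem (leading coefficient 1), any rational root is an integer divisor of 70: try ±1, ±2, ... in turn.
Test x = 1: value = 144 ≠ 0.
Test x = -1: value = 24 ≠ 0.
Test x = 2: value = 252 ≠ 0.
Test x = -2: value = 0 ✓, so (x + 2) is a factor.
Synthetic division by (x + 2): bring down 1; 1(-2) + 14 = 12; 12(-2) + 59 = 35; 35(-2) + 70 = 0 → quotient x^2 + 12x + 35, remainder 0.
Solve the quadratic x^2 + 12x + 35 = 0: discriminant = 12^2 - 4(1)(35) = 144 - 140 = 4.
sqrt(4) = 2, so x = (-12 ± 2)/2: x = -5 or x = -7.
Collecting all roots found:

x = -7, x = -5, x = -2


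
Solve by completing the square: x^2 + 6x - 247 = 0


Start: x^2 + 6x - 247 = 0
Move constant: x^2 + 6x = 247
Half of 6 is 3, squared is 9
Add 9 to both sides: x^2 + 6x + 9 = 256
(x + 3)^2 = 256
x + 3 = ±16
x = -3 + 16 = 13 or x = -3 - 16 = -19

x = -19, x = 13


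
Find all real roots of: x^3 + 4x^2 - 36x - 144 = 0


Let p(x) = x^3 + 4x^2 - 36x - 144. By the rational root theorem (leading coefficient 1), any rational root is an integer divisor of 144: try ±1, ±2, ... in turn.
Test x = 1: value = -175 ≠ 0.
Test x = -1: value = -105 ≠ 0.
Test x = 2: value = -192 ≠ 0.
Test x = -2: value = -64 ≠ 0.
Test x = 3: value = -189 ≠ 0.
Test x = -3: value = -27 ≠ 0.
Test x = 4: value = -160 ≠ 0.
Test x = -4: value = 0 ✓, so (x + 4) is a factor.
Synthetic division by (x + 4): bring down 1; 1(-4) + 4 = 0; 0(-4) - 36 = -36; (-36)(-4) - 144 = 0 → quotient x^2 - 36, remainder 0.
Solve the quadratic x^2 - 36 = 0: discriminant = 0^2 - 4(1)(-36) = 0 + 144 = 144.
sqrt(144) = 12, so x = (0 ± 12)/2: x = 6 or x = -6.

x = -6, x = -4, x = 6


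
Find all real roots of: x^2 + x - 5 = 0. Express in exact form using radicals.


Using the quadratic formula: x = (-b ± sqrt(b^2 - 4ac)) / (2a)
Here a = 1, b = 1, c = -5
Discriminant = b^2 - 4ac = 1^2 - 4(1)(-5) = 1 + 20 = 21
Since discriminant = 21 > 0, there are two real roots.
x = (-1 ± sqrt(21)) / 2
Numerically: x ≈ 1.7913 or x ≈ -2.7913

x = (-1 + sqrt(21)) / 2 or x = (-1 - sqrt(21)) / 2


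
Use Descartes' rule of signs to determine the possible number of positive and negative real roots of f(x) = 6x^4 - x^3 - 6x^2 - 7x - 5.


Descartes' rule of signs:

For positive roots, count sign changes in f(x) = 6x^4 - x^3 - 6x^2 - 7x - 5:
Signs of coefficients: +, -, -, -, -
Number of sign changes: 1
Possible positive real roots: 1

For negative roots, examine f(-x) = 6x^4 + x^3 - 6x^2 + 7x - 5:
Signs of coefficients: +, +, -, +, -
Number of sign changes: 3
Possible negative real roots: 3, 1

Positive roots: 1; Negative roots: 3 or 1


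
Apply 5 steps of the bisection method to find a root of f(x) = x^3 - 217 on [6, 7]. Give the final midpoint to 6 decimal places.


f(x) = x^3 - 217
f(6) = -1 < 0
f(7) = 126 > 0

Step 1: midpoint = (6.000000 + 7.000000)/2 = 6.500000
  f(6.500000) = 57.625000
  f(mid) > 0, so root is in [6.000000, 6.500000]

Step 2: midpoint = (6.000000 + 6.500000)/2 = 6.250000
  f(6.250000) = 27.140625
  f(mid) > 0, so root is in [6.000000, 6.250000]

Step 3: midpoint = (6.000000 + 6.250000)/2 = 6.125000
  f(6.125000) = 12.783203
  f(mid) > 0, so root is in [6.000000, 6.125000]

Step 4: midpoint = (6.000000 + 6.125000)/2 = 6.062500
  f(6.062500) = 5.820557
  f(mid) > 0, so root is in [6.000000, 6.062500]

Step 5: midpoint = (6.000000 + 6.062500)/2 = 6.031250
  f(6.031250) = 2.392609
  f(mid) > 0, so root is in [6.000000, 6.031250]

midpoint = 6.031250


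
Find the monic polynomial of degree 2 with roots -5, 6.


A monic polynomial with roots -5, 6 is:
p(x) = (x + 5)(x - 6)
After multiplying by (x + 5): x + 5
After multiplying by (x - 6): x^2 - x - 30

x^2 - x - 30


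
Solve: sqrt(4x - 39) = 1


Square both sides: 4x - 39 = 1^2 = 1
4x = 1 + 39 = 40
x = 10
Check: sqrt(4*10 - 39) = sqrt(1) = 1 ✓

x = 10


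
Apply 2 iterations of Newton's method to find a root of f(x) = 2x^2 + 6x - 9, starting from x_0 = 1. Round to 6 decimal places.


Newton's method: x_(n+1) = x_n - f(x_n)/f'(x_n)
f(x) = 2x^2 + 6x - 9
f'(x) = 4x + 6

Iteration 1:
  f(1.000000) = -1.000000
  f'(1.000000) = 10.000000
  x_1 = 1.000000 - (-1.000000)/(10.000000) = 1.100000

Iteration 2:
  f(1.100000) = 0.020000
  f'(1.100000) = 10.400000
  x_2 = 1.100000 - (0.020000)/(10.400000) = 1.098077

x_2 = 1.098077


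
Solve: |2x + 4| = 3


An absolute value equation |expr| = 3 gives two cases:
Case 1: 2x + 4 = 3
  2x = -1, so x = -1/2
Case 2: 2x + 4 = -3
  2x = -7, so x = -7/2

x = -7/2, x = -1/2


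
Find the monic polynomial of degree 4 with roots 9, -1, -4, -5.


A monic polynomial with roots 9, -1, -4, -5 is:
p(x) = (x - 9)(x + 1)(x + 4)(x + 5)
After multiplying by (x - 9): x - 9
After multiplying by (x + 1): x^2 - 8x - 9
After multiplying by (x + 4): x^3 - 4x^2 - 41x - 36
After multiplying by (x + 5): x^4 + x^3 - 61x^2 - 241x - 180

x^4 + x^3 - 61x^2 - 241x - 180


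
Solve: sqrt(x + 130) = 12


Square both sides: x + 130 = 12^2 = 144
x = 144 - 130 = 14
x = 14
Check: sqrt(1*14 + 130) = sqrt(144) = 12 ✓

x = 14


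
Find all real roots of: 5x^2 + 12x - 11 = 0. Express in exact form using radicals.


Using the quadratic formula: x = (-b ± sqrt(b^2 - 4ac)) / (2a)
Here a = 5, b = 12, c = -11
Discriminant = b^2 - 4ac = 12^2 - 4(5)(-11) = 144 + 220 = 364
Since discriminant = 364 > 0, there are two real roots.
x = (-12 ± 2*sqrt(91)) / 10
Simplifying: x = (-6 ± sqrt(91)) / 5
Numerically: x ≈ 0.7079 or x ≈ -3.1079

x = (-6 + sqrt(91)) / 5 or x = (-6 - sqrt(91)) / 5


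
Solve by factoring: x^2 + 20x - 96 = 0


We need two numbers that multiply to -96 and add to 20.
Those numbers are -4 and 24 (since (-4) * 24 = -96 and (-4) + 24 = 20).
So x^2 + 20x - 96 = (x - 4)(x + 24) = 0
Setting each factor to zero: x = 4 or x = -24

x = -24, x = 4


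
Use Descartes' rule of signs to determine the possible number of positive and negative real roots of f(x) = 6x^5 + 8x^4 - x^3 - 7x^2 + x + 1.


Descartes' rule of signs:

For positive roots, count sign changes in f(x) = 6x^5 + 8x^4 - x^3 - 7x^2 + x + 1:
Signs of coefficients: +, +, -, -, +, +
Number of sign changes: 2
Possible positive real roots: 2, 0

For negative roots, examine f(-x) = -6x^5 + 8x^4 + x^3 - 7x^2 - x + 1:
Signs of coefficients: -, +, +, -, -, +
Number of sign changes: 3
Possible negative real roots: 3, 1

Positive roots: 2 or 0; Negative roots: 3 or 1


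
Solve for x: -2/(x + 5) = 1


Multiply both sides by (x + 5): -2 = 1(x + 5)
Distribute: -2 = x + 5
x = -2 - 5 = -7
x = -7

x = -7


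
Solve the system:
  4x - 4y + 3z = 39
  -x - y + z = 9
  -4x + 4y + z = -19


Using Cramer's rule. Expand each determinant along the first row.
D  = 4*[(-1)*1 - 1*4] - (-4)*[(-1)*1 - 1*(-4)] + 3*[(-1)*4 - (-1)*(-4)]
  = 4*(-5) - (-4)*(3) + 3*(-8) = -32
Dx = 39*[(-1)*1 - 1*4] - (-4)*[9*1 - 1*(-19)] + 3*[9*4 - (-1)*(-19)]
  = 39*(-5) - (-4)*(28) + 3*(17) = -32
Dy = 4*[9*1 - 1*(-19)] - 39*[(-1)*1 - 1*(-4)] + 3*[(-1)*(-19) - 9*(-4)]
  = 4*(28) - 39*(3) + 3*(55) = 160
Dz = 4*[(-1)*(-19) - 9*4] - (-4)*[(-1)*(-19) - 9*(-4)] + 39*[(-1)*4 - (-1)*(-4)]
  = 4*(-17) - (-4)*(55) + 39*(-8) = -160
x = Dx/D = -32/-32 = 1, y = Dy/D = 160/-32 = -5, z = Dz/D = -160/-32 = 5
Check eq1: (4)(1) + (-4)(-5) + (3)(5) = 39 = 39 ✓
Check eq2: (-1)(1) + (-1)(-5) + (1)(5) = 9 = 9 ✓
Check eq3: (-4)(1) + (4)(-5) + (1)(5) = -19 = -19 ✓

x = 1, y = -5, z = 5


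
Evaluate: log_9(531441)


We need the exponent such that 9^? = 531441
9^6 = 531441
Therefore log_9(531441) = 6

6


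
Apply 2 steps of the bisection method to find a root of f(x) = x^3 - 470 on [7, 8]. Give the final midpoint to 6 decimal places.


f(x) = x^3 - 470
f(7) = -127 < 0
f(8) = 42 > 0

Step 1: midpoint = (7.000000 + 8.000000)/2 = 7.500000
  f(7.500000) = -48.125000
  f(mid) < 0, so root is in [7.500000, 8.000000]

Step 2: midpoint = (7.500000 + 8.000000)/2 = 7.750000
  f(7.750000) = -4.515625
  f(mid) < 0, so root is in [7.750000, 8.000000]

midpoint = 7.750000


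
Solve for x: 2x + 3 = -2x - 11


Starting with: 2x + 3 = -2x - 11
Move all x terms to left: (2 + 2)x = -11 - 3
Simplify: 4x = -14
Divide both sides by 4: x = -7/2

x = -7/2


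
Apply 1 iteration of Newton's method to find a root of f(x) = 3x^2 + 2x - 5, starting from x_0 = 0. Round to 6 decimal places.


Newton's method: x_(n+1) = x_n - f(x_n)/f'(x_n)
f(x) = 3x^2 + 2x - 5
f'(x) = 6x + 2

Iteration 1:
  f(0.000000) = -5.000000
  f'(0.000000) = 2.000000
  x_1 = 0.000000 - (-5.000000)/(2.000000) = 2.500000

x_1 = 2.500000


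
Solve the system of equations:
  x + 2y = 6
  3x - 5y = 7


Using Cramer's rule:
Determinant D = (1)(-5) - (3)(2) = -5 - 6 = -11
Dx = (6)(-5) - (7)(2) = -30 - 14 = -44
Dy = (1)(7) - (3)(6) = 7 - 18 = -11
x = Dx/D = -44/-11 = 4
y = Dy/D = -11/-11 = 1

x = 4, y = 1


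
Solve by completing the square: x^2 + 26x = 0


Start: x^2 + 26x + 0 = 0
Move constant: x^2 + 26x = 0
Half of 26 is 13, squared is 169
Add 169 to both sides: x^2 + 26x + 169 = 169
(x + 13)^2 = 169
x + 13 = ±13
x = -13 + 13 = 0 or x = -13 - 13 = -26

x = -26, x = 0


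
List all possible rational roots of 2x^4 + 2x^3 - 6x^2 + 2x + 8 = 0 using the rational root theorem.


Rational root theorem: possible roots are ±p/q where:
  p divides the constant term (8): p ∈ {1, 2, 4, 8}
  q divides the leading coefficient (2): q ∈ {1, 2}

All possible rational roots: -8, -4, -2, -1, -1/2, 1/2, 1, 2, 4, 8

-8, -4, -2, -1, -1/2, 1/2, 1, 2, 4, 8


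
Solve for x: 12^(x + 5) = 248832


Express both sides with the same base.
248832 = 12^5
Since the bases match, equate exponents: x + 5 = 5
So x = 5 - (5) = 0

x = 0


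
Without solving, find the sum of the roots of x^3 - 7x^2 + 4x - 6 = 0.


By Vieta's formulas for x^3 + bx^2 + cx + d = 0:
  r1 + r2 + r3 = -b/a = 7
  r1*r2 + r1*r3 + r2*r3 = c/a = 4
  r1*r2*r3 = -d/a = 6


Sum = 7


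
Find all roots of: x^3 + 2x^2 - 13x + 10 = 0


Let p(x) = x^3 + 2x^2 - 13x + 10. By the rational root theorem (leading coefficient 1), any rational root is an integer divisor of 10: try ±1, ±2, ... in turn.
Test x = 1: value = 0 ✓, so (x - 1) is a factor.
Synthetic division by (x - 1): bring down 1; 1(1) + 2 = 3; 3(1) - 13 = -10; (-10)(1) + 10 = 0 → quotient x^2 + 3x - 10, remainder 0.
Solve the quadratic x^2 + 3x - 10 = 0: discriminant = 3^2 - 4(1)(-10) = 9 + 40 = 49.
sqrt(49) = 7, so x = (-3 ± 7)/2: x = 2 or x = -5.
Collecting all roots found:

x = -5, x = 1, x = 2


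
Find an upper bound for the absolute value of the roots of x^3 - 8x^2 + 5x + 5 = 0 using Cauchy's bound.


Cauchy's bound: all roots r satisfy |r| <= 1 + max(|a_i/a_n|) for i = 0,...,n-1
where a_n is the leading coefficient.

Coefficients: [1, -8, 5, 5]
Leading coefficient a_n = 1
Ratios |a_i/a_n|: 8, 5, 5
Maximum ratio: 8
Cauchy's bound: |r| <= 1 + 8 = 9

Upper bound = 9


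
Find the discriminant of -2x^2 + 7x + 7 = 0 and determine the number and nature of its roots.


For ax^2 + bx + c = 0, discriminant D = b^2 - 4ac
Here a = -2, b = 7, c = 7
D = (7)^2 - 4(-2)(7) = 49 + 56 = 105

D = 105 > 0 but not a perfect square
The equation has 2 distinct real irrational roots.

Discriminant = 105, 2 distinct real irrational roots


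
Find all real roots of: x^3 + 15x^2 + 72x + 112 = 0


Let p(x) = x^3 + 15x^2 + 72x + 112. By the rational root theorem (leading coefficient 1), any rational root is an integer divisor of 112: try ±1, ±2, ... in turn.
Test x = 1: value = 200 ≠ 0.
Test x = -1: value = 54 ≠ 0.
Test x = 2: value = 324 ≠ 0.
Test x = -2: value = 20 ≠ 0.
Test x = 4: value = 704 ≠ 0.
Test x = -4: value = 0 ✓, so (x + 4) is a factor.
Synthetic division by (x + 4): bring down 1; 1(-4) + 15 = 11; 11(-4) + 72 = 28; 28(-4) + 112 = 0 → quotient x^2 + 11x + 28, remainder 0.
Solve the quadratic x^2 + 11x + 28 = 0: discriminant = 11^2 - 4(1)(28) = 121 - 112 = 9.
sqrt(9) = 3, so x = (-11 ± 3)/2: x = -4 or x = -7.

x = -7, x = -4 (multiplicity 2)


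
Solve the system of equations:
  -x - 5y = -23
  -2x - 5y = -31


Using Cramer's rule:
Determinant D = (-1)(-5) - (-2)(-5) = 5 - 10 = -5
Dx = (-23)(-5) - (-31)(-5) = 115 - 155 = -40
Dy = (-1)(-31) - (-2)(-23) = 31 - 46 = -15
x = Dx/D = -40/-5 = 8
y = Dy/D = -15/-5 = 3

x = 8, y = 3


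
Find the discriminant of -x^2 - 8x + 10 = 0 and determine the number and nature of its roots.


For ax^2 + bx + c = 0, discriminant D = b^2 - 4ac
Here a = -1, b = -8, c = 10
D = (-8)^2 - 4(-1)(10) = 64 + 40 = 104

D = 104 > 0 but not a perfect square
The equation has 2 distinct real irrational roots.

Discriminant = 104, 2 distinct real irrational roots


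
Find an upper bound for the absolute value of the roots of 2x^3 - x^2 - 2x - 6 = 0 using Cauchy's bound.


Cauchy's bound: all roots r satisfy |r| <= 1 + max(|a_i/a_n|) for i = 0,...,n-1
where a_n is the leading coefficient.

Coefficients: [2, -1, -2, -6]
Leading coefficient a_n = 2
Ratios |a_i/a_n|: 1/2, 1, 3
Maximum ratio: 3
Cauchy's bound: |r| <= 1 + 3 = 4

Upper bound = 4


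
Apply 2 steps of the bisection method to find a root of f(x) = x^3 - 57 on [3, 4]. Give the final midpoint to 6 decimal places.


f(x) = x^3 - 57
f(3) = -30 < 0
f(4) = 7 > 0

Step 1: midpoint = (3.000000 + 4.000000)/2 = 3.500000
  f(3.500000) = -14.125000
  f(mid) < 0, so root is in [3.500000, 4.000000]

Step 2: midpoint = (3.500000 + 4.000000)/2 = 3.750000
  f(3.750000) = -4.265625
  f(mid) < 0, so root is in [3.750000, 4.000000]

midpoint = 3.750000


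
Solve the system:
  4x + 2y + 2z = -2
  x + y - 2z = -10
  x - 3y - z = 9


Using Cramer's rule. Expand each determinant along the first row.
D  = 4*[1*(-1) - (-2)*(-3)] - 2*[1*(-1) - (-2)*1] + 2*[1*(-3) - 1*1]
  = 4*(-7) - 2*(1) + 2*(-4) = -38
Dx = (-2)*[1*(-1) - (-2)*(-3)] - 2*[(-10)*(-1) - (-2)*9] + 2*[(-10)*(-3) - 1*9]
  = (-2)*(-7) - 2*(28) + 2*(21) = 0
Dy = 4*[(-10)*(-1) - (-2)*9] - (-2)*[1*(-1) - (-2)*1] + 2*[1*9 - (-10)*1]
  = 4*(28) - (-2)*(1) + 2*(19) = 152
Dz = 4*[1*9 - (-10)*(-3)] - 2*[1*9 - (-10)*1] + (-2)*[1*(-3) - 1*1]
  = 4*(-21) - 2*(19) + (-2)*(-4) = -114
x = Dx/D = 0/-38 = 0, y = Dy/D = 152/-38 = -4, z = Dz/D = -114/-38 = 3
Check eq1: (4)(0) + (2)(-4) + (2)(3) = -2 = -2 ✓
Check eq2: (1)(0) + (1)(-4) + (-2)(3) = -10 = -10 ✓
Check eq3: (1)(0) + (-3)(-4) + (-1)(3) = 9 = 9 ✓

x = 0, y = -4, z = 3


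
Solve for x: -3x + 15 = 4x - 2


Starting with: -3x + 15 = 4x - 2
Move all x terms to left: (-3 - 4)x = -2 - 15
Simplify: -7x = -17
Divide both sides by -7: x = 17/7

x = 17/7


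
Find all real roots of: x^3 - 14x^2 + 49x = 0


The constant term is 0, so x = 0 is a root. Factor out x:
  x(x^2 - 14x + 49) = 0
Solve the quadratic x^2 - 14x + 49 = 0: discriminant = (-14)^2 - 4(1)(49) = 196 - 196 = 0.
Discriminant = 0, so a double root: x = 14/2 = 7.

x = 0, x = 7 (multiplicity 2)


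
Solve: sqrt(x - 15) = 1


Square both sides: x - 15 = 1^2 = 1
x = 1 + 15 = 16
x = 16
Check: sqrt(1*16 - 15) = sqrt(1) = 1 ✓

x = 16


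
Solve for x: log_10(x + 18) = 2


Convert to exponential form: x + 18 = 10^2 = 100
x = 100 - 18 = 82
Check: log_10(82 + 18) = log_10(100) = log_10(100) = 2 ✓

x = 82


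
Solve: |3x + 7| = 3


An absolute value equation |expr| = 3 gives two cases:
Case 1: 3x + 7 = 3
  3x = -4, so x = -4/3
Case 2: 3x + 7 = -3
  3x = -10, so x = -10/3

x = -10/3, x = -4/3


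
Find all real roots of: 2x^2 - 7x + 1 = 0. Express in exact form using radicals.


Using the quadratic formula: x = (-b ± sqrt(b^2 - 4ac)) / (2a)
Here a = 2, b = -7, c = 1
Discriminant = b^2 - 4ac = (-7)^2 - 4(2)(1) = 49 - 8 = 41
Since discriminant = 41 > 0, there are two real roots.
x = (7 ± sqrt(41)) / 4
Numerically: x ≈ 3.3508 or x ≈ 0.1492

x = (7 + sqrt(41)) / 4 or x = (7 - sqrt(41)) / 4


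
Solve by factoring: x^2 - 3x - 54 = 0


We need two numbers that multiply to -54 and add to -3.
Those numbers are 6 and -9 (since 6 * (-9) = -54 and 6 + (-9) = -3).
So x^2 - 3x - 54 = (x + 6)(x - 9) = 0
Setting each factor to zero: x = -6 or x = 9

x = -6, x = 9


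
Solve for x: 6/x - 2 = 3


Subtract -2 from both sides: 6/x = 5
Multiply both sides by x: 6 = 5 * x
Divide by 5: x = 6/5

x = 6/5


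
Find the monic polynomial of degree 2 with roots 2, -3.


A monic polynomial with roots 2, -3 is:
p(x) = (x - 2)(x + 3)
After multiplying by (x - 2): x - 2
After multiplying by (x + 3): x^2 + x - 6

x^2 + x - 6


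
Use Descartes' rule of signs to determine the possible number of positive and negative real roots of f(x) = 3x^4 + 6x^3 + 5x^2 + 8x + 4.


Descartes' rule of signs:

For positive roots, count sign changes in f(x) = 3x^4 + 6x^3 + 5x^2 + 8x + 4:
Signs of coefficients: +, +, +, +, +
Number of sign changes: 0
Possible positive real roots: 0

For negative roots, examine f(-x) = 3x^4 - 6x^3 + 5x^2 - 8x + 4:
Signs of coefficients: +, -, +, -, +
Number of sign changes: 4
Possible negative real roots: 4, 2, 0

Positive roots: 0; Negative roots: 4 or 2 or 0


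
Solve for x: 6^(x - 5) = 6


Express both sides with the same base.
6 = 6^1
Since the bases match, equate exponents: x - 5 = 1
So x = 1 - (-5) = 6

x = 6


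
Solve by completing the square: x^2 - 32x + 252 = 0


Start: x^2 - 32x + 252 = 0
Move constant: x^2 - 32x = -252
Half of -32 is -16, squared is 256
Add 256 to both sides: x^2 - 32x + 256 = 4
(x - 16)^2 = 4
x - 16 = ±2
x = 16 + 2 = 18 or x = 16 - 2 = 14

x = 14, x = 18


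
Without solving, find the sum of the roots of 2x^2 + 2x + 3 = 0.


By Vieta's formulas for ax^2 + bx + c = 0:
  Sum of roots = -b/a
  Product of roots = c/a

Here a = 2, b = 2, c = 3
Sum = -(2)/2 = -1
Product = 3/2 = 3/2

Sum = -1


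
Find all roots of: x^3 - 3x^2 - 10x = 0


The constant term is 0, so x = 0 is a root. Factor out x:
  x^2 - 3x - 10 = 0
Solve the quadratic x^2 - 3x - 10 = 0: discriminant = (-3)^2 - 4(1)(-10) = 9 + 40 = 49.
sqrt(49) = 7, so x = (3 ± 7)/2: x = 5 or x = -2.
Collecting all roots found:

x = -2, x = 0, x = 5


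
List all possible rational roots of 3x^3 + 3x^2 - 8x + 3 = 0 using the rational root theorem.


Rational root theorem: possible roots are ±p/q where:
  p divides the constant term (3): p ∈ {1, 3}
  q divides the leading coefficient (3): q ∈ {1, 3}

All possible rational roots: -3, -1, -1/3, 1/3, 1, 3

-3, -1, -1/3, 1/3, 1, 3


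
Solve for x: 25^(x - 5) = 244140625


Express both sides with the same base.
244140625 = 25^6
Since the bases match, equate exponents: x - 5 = 6
So x = 6 - (-5) = 11

x = 11


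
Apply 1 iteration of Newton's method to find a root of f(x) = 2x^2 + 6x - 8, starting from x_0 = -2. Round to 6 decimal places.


Newton's method: x_(n+1) = x_n - f(x_n)/f'(x_n)
f(x) = 2x^2 + 6x - 8
f'(x) = 4x + 6

Iteration 1:
  f(-2.000000) = -12.000000
  f'(-2.000000) = -2.000000
  x_1 = -2.000000 - (-12.000000)/(-2.000000) = -8.000000

x_1 = -8.000000


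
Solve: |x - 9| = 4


An absolute value equation |expr| = 4 gives two cases:
Case 1: x - 9 = 4
  x = 13, so x = 13
Case 2: x - 9 = -4
  x = 5, so x = 5

x = 5, x = 13


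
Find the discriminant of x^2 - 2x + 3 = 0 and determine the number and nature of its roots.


For ax^2 + bx + c = 0, discriminant D = b^2 - 4ac
Here a = 1, b = -2, c = 3
D = (-2)^2 - 4(1)(3) = 4 - 12 = -8

D = -8 < 0
The equation has no real roots (2 complex conjugate roots).

Discriminant = -8, no real roots (2 complex conjugate roots)


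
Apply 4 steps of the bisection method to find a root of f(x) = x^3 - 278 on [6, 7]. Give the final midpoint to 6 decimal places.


f(x) = x^3 - 278
f(6) = -62 < 0
f(7) = 65 > 0

Step 1: midpoint = (6.000000 + 7.000000)/2 = 6.500000
  f(6.500000) = -3.375000
  f(mid) < 0, so root is in [6.500000, 7.000000]

Step 2: midpoint = (6.500000 + 7.000000)/2 = 6.750000
  f(6.750000) = 29.546875
  f(mid) > 0, so root is in [6.500000, 6.750000]

Step 3: midpoint = (6.500000 + 6.750000)/2 = 6.625000
  f(6.625000) = 12.775391
  f(mid) > 0, so root is in [6.500000, 6.625000]

Step 4: midpoint = (6.500000 + 6.625000)/2 = 6.562500
  f(6.562500) = 4.623291
  f(mid) > 0, so root is in [6.500000, 6.562500]

midpoint = 6.562500


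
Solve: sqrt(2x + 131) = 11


Square both sides: 2x + 131 = 11^2 = 121
2x = 121 - 131 = -10
x = -5
Check: sqrt(2*(-5) + 131) = sqrt(121) = 11 ✓

x = -5


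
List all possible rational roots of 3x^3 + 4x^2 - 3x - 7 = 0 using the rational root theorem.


Rational root theorem: possible roots are ±p/q where:
  p divides the constant term (-7): p ∈ {1, 7}
  q divides the leading coefficient (3): q ∈ {1, 3}

All possible rational roots: -7, -7/3, -1, -1/3, 1/3, 1, 7/3, 7

-7, -7/3, -1, -1/3, 1/3, 1, 7/3, 7


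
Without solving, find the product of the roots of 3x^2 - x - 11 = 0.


By Vieta's formulas for ax^2 + bx + c = 0:
  Sum of roots = -b/a
  Product of roots = c/a

Here a = 3, b = -1, c = -11
Sum = -(-1)/3 = 1/3
Product = -11/3 = -11/3

Product = -11/3


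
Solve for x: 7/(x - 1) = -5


Multiply both sides by (x - 1): 7 = -5(x - 1)
Distribute: 7 = -5x + 5
-5x = 7 - 5 = 2
x = -2/5

x = -2/5


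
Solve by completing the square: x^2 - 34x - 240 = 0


Start: x^2 - 34x - 240 = 0
Move constant: x^2 - 34x = 240
Half of -34 is -17, squared is 289
Add 289 to both sides: x^2 - 34x + 289 = 529
(x - 17)^2 = 529
x - 17 = ±23
x = 17 + 23 = 40 or x = 17 - 23 = -6

x = -6, x = 40


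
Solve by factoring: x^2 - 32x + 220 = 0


We need two numbers that multiply to 220 and add to -32.
Those numbers are -22 and -10 (since (-22) * (-10) = 220 and (-22) + (-10) = -32).
So x^2 - 32x + 220 = (x - 22)(x - 10) = 0
Setting each factor to zero: x = 22 or x = 10

x = 10, x = 22


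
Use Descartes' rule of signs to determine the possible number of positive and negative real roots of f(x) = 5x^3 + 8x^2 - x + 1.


Descartes' rule of signs:

For positive roots, count sign changes in f(x) = 5x^3 + 8x^2 - x + 1:
Signs of coefficients: +, +, -, +
Number of sign changes: 2
Possible positive real roots: 2, 0

For negative roots, examine f(-x) = -5x^3 + 8x^2 + x + 1:
Signs of coefficients: -, +, +, +
Number of sign changes: 1
Possible negative real roots: 1

Positive roots: 2 or 0; Negative roots: 1
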